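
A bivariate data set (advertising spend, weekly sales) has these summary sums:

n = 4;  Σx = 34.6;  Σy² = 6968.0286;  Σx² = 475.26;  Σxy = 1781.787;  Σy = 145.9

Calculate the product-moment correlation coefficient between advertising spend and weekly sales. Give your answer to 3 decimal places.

Sxx = Σx² − (Σx)²/n = 475.26 − 299.29 = 175.97
Sxy = Σxy − (Σx)(Σy)/n = 1781.787 − 1262.035 = 519.752
Syy = Σy² − (Σy)²/n = 6968.0286 − 5321.7025 = 1646.3261
r = Sxy/√(Sxx·Syy) = 519.752/√(289704.003817) = 519.752/538.241585 = 0.965648

0.966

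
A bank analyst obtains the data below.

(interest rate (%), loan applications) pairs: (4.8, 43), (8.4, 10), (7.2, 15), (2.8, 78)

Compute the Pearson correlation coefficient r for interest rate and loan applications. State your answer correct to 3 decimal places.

n = 4, Σx = 23.2, Σy = 146, Σxy = 616.8, Σx² = 153.28, Σy² = 8258
Sxx = Σx² − (Σx)²/n = 153.28 − 134.56 = 18.72
Sxy = Σxy − (Σx)(Σy)/n = 616.8 − 846.8 = -230
Syy = Σy² − (Σy)²/n = 8258 − 5329 = 2929
r = Sxy/√(Sxx·Syy) = -230/√(54830.88) = -230/234.159945 = -0.982235

-0.982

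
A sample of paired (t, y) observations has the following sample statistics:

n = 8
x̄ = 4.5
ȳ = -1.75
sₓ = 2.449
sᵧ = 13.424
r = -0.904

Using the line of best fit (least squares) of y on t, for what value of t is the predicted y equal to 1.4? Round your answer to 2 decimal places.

b = r · sᵧ/sₓ = -0.904 · 13.424/2.449 = -4.955205
a = ȳ − b·x̄ = -1.75 − (-4.955205)·4.5 = 20.548421
Set a + b·x = 1.4: x = (1.4 − 20.548421) / (-4.955205) = 3.864305

3.86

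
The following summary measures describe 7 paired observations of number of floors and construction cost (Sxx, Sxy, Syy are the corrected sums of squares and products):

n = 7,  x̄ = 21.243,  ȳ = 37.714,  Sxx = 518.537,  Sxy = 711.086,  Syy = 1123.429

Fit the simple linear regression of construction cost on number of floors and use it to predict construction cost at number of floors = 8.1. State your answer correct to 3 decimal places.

b = Sxy/Sxx = 711.086/518.537 = 1.371331
a = ȳ − b·x̄ = 37.714 − 1.371331·21.243 = 8.582810
ŷ(8.1) = a + b·8.1 = 8.582810 + 1.371331·8.1 = 19.690593

19.691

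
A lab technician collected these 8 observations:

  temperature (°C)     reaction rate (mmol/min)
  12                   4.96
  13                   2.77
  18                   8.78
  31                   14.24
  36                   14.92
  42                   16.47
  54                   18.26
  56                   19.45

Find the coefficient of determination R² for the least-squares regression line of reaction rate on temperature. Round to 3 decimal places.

n = 8, Σx = 262, Σy = 99.85, Σxy = 3999.11, Σx² = 10710, Σy² = 1517.7379
Sxx = Σx² − (Σx)²/n = 10710 − 8580.5 = 2129.5
Sxy = Σxy − (Σx)(Σy)/n = 3999.11 − 3270.0875 = 729.0225
Syy = Σy² − (Σy)²/n = 1517.7379 − 1246.252812 = 271.485088
R² = Sxy²/(Sxx·Syy) = (729.0225)²/(2129.5·271.485088) = 0.919302

0.919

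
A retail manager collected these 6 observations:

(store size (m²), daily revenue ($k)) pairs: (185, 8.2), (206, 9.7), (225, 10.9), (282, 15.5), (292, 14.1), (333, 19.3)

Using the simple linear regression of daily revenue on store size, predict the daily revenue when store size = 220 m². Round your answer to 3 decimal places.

10.553

n = 6, Σx = 1523, Σy = 77.7, Σxy = 20882.8, Σx² = 402963
Sxx = Σx² − (Σx)²/n = 402963 − 386588.166667 = 16374.833333
Sxy = Σxy − (Σx)(Σy)/n = 20882.8 − 19722.85 = 1159.95
b = Sxy/Sxx = 1159.95/16374.833333 = 0.070837
a = ȳ − b·x̄ = 12.95 − 0.070837·253.833333 = -5.030884
ŷ(220) = a + b·220 = -5.030884 + 0.070837·220 = 10.553336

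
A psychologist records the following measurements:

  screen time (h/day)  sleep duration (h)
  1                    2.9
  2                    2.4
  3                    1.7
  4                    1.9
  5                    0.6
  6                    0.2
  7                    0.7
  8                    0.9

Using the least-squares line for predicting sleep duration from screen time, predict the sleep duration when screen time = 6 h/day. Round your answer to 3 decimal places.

0.907

n = 8, Σx = 36, Σy = 11.3, Σxy = 36.7, Σx² = 204
Sxx = Σx² − (Σx)²/n = 204 − 162 = 42
Sxy = Σxy − (Σx)(Σy)/n = 36.7 − 50.85 = -14.15
b = Sxy/Sxx = -14.15/42 = -0.336905
a = ȳ − b·x̄ = 1.4125 − (-0.336905)·4.5 = 2.928571
ŷ(6) = a + b·6 = 2.928571 + (-0.336905)·6 = 0.907143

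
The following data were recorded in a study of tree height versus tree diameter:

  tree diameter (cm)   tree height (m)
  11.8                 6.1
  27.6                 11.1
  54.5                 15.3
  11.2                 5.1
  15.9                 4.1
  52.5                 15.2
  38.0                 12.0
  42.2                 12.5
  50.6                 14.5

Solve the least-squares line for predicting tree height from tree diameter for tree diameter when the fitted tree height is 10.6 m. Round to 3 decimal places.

n = 9, Σx = 304.3, Σy = 95.9, Σxy = 3849.7, Σx² = 12790.95
Sxx = Σx² − (Σx)²/n = 12790.95 − 10288.721111 = 2502.228889
Sxy = Σxy − (Σx)(Σy)/n = 3849.7 − 3242.485556 = 607.214444
b = Sxy/Sxx = 607.214444/2502.228889 = 0.242669
a = ȳ − b·x̄ = 10.655556 − 0.242669·33.811111 = 2.450633
Set a + b·x = 10.6: x = (10.6 − 2.450633) / 0.242669 = 33.582176

33.582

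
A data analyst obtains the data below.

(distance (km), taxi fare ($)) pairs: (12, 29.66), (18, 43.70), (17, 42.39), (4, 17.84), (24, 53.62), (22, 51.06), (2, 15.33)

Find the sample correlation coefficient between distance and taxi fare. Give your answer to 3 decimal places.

n = 7, Σx = 99, Σy = 253.6, Σxy = 4375.37, Σx² = 1837, Σy² = 10621.8202
Sxx = Σx² − (Σx)²/n = 1837 − 1400.142857 = 436.857143
Sxy = Σxy − (Σx)(Σy)/n = 4375.37 − 3586.628571 = 788.741429
Syy = Σy² − (Σy)²/n = 10621.8202 − 9187.565714 = 1434.254486
r = Sxy/√(Sxx·Syy) = 788.741429/√(626564.316759) = 788.741429/791.558158 = 0.996442

0.996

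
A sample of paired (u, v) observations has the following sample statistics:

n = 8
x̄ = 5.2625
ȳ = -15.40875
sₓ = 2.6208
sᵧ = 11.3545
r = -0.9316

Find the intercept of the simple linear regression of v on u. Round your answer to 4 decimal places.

5.8313

b = r · sᵧ/sₓ = -0.9316 · 11.3545/2.6208 = -4.036116
a = ȳ − b·x̄ = -15.40875 − (-4.036116)·5.2625 = 5.831309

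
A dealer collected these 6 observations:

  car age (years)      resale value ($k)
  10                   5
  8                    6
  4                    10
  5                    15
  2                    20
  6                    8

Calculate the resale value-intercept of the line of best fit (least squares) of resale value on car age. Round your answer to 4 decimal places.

n = 6, Σx = 35, Σy = 64, Σxy = 301, Σx² = 245
Sxx = Σx² − (Σx)²/n = 245 − 204.166667 = 40.833333
Sxy = Σxy − (Σx)(Σy)/n = 301 − 373.333333 = -72.333333
b = Sxy/Sxx = -72.333333/40.833333 = -1.771429
a = ȳ − b·x̄ = 10.666667 − (-1.771429)·5.833333 = 21

21.0000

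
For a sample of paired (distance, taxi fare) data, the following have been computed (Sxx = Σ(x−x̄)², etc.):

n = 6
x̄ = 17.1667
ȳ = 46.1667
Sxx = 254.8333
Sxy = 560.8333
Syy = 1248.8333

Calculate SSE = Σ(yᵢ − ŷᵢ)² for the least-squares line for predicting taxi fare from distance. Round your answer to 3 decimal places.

14.560

b = Sxy/Sxx = 560.8333/254.8333 = 2.200785
SSE = Syy − b·Sxy = 1248.8333 − 2.200785·560.8333 = 14.559795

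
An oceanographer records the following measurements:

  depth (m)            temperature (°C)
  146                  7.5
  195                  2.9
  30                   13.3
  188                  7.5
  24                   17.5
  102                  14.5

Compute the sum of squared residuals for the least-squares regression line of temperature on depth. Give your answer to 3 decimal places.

n = 6, Σx = 685, Σy = 63.2, Σxy = 5368.5, Σx² = 106565, Σy² = 814.3
Sxx = Σx² − (Σx)²/n = 106565 − 78204.166667 = 28360.833333
Sxy = Σxy − (Σx)(Σy)/n = 5368.5 − 7215.333333 = -1846.833333
Syy = Σy² − (Σy)²/n = 814.3 − 665.706667 = 148.593333
b = Sxy/Sxx = -1846.833333/28360.833333 = -0.065119
SSE = Syy − b·Sxy = 148.593333 − (-0.065119)·(-1846.833333) = 28.329118

28.329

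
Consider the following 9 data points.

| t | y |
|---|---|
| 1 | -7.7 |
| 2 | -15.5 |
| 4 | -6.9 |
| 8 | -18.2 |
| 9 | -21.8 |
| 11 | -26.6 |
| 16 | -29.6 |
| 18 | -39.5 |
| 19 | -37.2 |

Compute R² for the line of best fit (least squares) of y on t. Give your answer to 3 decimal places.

0.910

n = 9, Σx = 88, Σy = -203, Σxy = -2592.1, Σx² = 1228, Σy² = 5681.44
Sxx = Σx² − (Σx)²/n = 1228 − 860.444444 = 367.555556
Sxy = Σxy − (Σx)(Σy)/n = -2592.1 − (-1984.888889) = -607.211111
Syy = Σy² − (Σy)²/n = 5681.44 − 4578.777778 = 1102.662222
R² = Sxy²/(Sxx·Syy) = (-607.211111)²/(367.555556·1102.662222) = 0.909733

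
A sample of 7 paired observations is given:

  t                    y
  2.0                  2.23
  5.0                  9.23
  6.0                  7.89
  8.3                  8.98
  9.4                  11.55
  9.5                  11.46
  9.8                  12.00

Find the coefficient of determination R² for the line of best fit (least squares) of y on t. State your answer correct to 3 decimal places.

n = 7, Σx = 50, Σy = 63.34, Σxy = 507.524, Σx² = 408.54, Σy² = 641.7924
Sxx = Σx² − (Σx)²/n = 408.54 − 357.142857 = 51.397143
Sxy = Σxy − (Σx)(Σy)/n = 507.524 − 452.428571 = 55.095429
Syy = Σy² − (Σy)²/n = 641.7924 − 573.136514 = 68.655886
R² = Sxy²/(Sxx·Syy) = (55.095429)²/(51.397143·68.655886) = 0.860230

0.860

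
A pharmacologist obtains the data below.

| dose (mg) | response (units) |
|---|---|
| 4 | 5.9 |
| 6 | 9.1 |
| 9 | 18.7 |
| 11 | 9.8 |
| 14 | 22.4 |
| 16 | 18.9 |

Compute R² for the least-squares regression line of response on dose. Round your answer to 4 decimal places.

0.6305

n = 6, Σx = 60, Σy = 84.8, Σxy = 970.3, Σx² = 706, Σy² = 1422.32
Sxx = Σx² − (Σx)²/n = 706 − 600 = 106
Sxy = Σxy − (Σx)(Σy)/n = 970.3 − 848 = 122.3
Syy = Σy² − (Σy)²/n = 1422.32 − 1198.506667 = 223.813333
R² = Sxy²/(Sxx·Syy) = (122.3)²/(106·223.813333) = 0.630465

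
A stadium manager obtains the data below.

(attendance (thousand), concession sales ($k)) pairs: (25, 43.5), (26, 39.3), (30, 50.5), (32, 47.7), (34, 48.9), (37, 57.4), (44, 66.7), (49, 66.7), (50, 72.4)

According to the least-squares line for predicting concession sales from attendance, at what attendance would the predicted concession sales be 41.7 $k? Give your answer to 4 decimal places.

25.3876

n = 9, Σx = 327, Σy = 493.1, Σxy = 18760.2, Σx² = 12587
Sxx = Σx² − (Σx)²/n = 12587 − 11881 = 706
Sxy = Σxy − (Σx)(Σy)/n = 18760.2 − 17915.966667 = 844.233333
b = Sxy/Sxx = 844.233333/706 = 1.195798
a = ȳ − b·x̄ = 54.788889 − 1.195798·36.333333 = 11.341564
Set a + b·x = 41.7: x = (41.7 − 11.341564) / 1.195798 = 25.387597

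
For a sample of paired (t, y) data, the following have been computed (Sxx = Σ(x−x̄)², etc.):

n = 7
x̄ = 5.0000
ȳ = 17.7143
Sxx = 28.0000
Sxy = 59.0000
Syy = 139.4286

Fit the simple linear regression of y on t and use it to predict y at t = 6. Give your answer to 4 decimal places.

b = Sxy/Sxx = 59/28 = 2.107143
a = ȳ − b·x̄ = 17.7143 − 2.107143·5 = 7.178586
ŷ(6) = a + b·6 = 7.178586 + 2.107143·6 = 19.821443

19.8214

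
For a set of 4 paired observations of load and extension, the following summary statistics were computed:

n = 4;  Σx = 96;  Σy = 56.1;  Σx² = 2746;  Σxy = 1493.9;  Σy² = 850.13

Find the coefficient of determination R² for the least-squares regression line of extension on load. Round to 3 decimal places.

Sxx = Σx² − (Σx)²/n = 2746 − 2304 = 442
Sxy = Σxy − (Σx)(Σy)/n = 1493.9 − 1346.4 = 147.5
Syy = Σy² − (Σy)²/n = 850.13 − 786.8025 = 63.3275
R² = Sxy²/(Sxx·Syy) = (147.5)²/(442·63.3275) = 0.777266

0.777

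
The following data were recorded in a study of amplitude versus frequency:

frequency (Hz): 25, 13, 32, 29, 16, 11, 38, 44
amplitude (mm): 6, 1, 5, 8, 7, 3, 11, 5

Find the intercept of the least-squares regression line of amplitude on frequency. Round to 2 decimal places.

2.09

n = 8, Σx = 208, Σy = 46, Σxy = 1338, Σx² = 6416
Sxx = Σx² − (Σx)²/n = 6416 − 5408 = 1008
Sxy = Σxy − (Σx)(Σy)/n = 1338 − 1196 = 142
b = Sxy/Sxx = 142/1008 = 0.140873
a = ȳ − b·x̄ = 5.75 − 0.140873·26 = 2.087302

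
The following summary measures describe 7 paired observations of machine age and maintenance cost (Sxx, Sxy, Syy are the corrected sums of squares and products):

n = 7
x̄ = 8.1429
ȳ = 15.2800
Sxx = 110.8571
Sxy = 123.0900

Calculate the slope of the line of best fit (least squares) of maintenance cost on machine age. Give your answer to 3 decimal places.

b = Sxy/Sxx = 123.09/110.8571 = 1.110348

1.110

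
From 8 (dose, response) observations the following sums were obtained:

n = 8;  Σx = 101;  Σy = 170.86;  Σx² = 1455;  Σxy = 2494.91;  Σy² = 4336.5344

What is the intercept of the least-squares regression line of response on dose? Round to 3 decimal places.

Sxx = Σx² − (Σx)²/n = 1455 − 1275.125 = 179.875
Sxy = Σxy − (Σx)(Σy)/n = 2494.91 − 2157.1075 = 337.8025
b = Sxy/Sxx = 337.8025/179.875 = 1.877985
a = ȳ − b·x̄ = 21.3575 − 1.877985·12.625 = -2.352057

-2.352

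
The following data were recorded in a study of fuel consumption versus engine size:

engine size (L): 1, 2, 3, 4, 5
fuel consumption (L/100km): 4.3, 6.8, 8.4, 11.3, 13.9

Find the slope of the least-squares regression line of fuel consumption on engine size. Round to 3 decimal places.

2.370

n = 5, Σx = 15, Σy = 44.7, Σxy = 157.8, Σx² = 55
Sxx = Σx² − (Σx)²/n = 55 − 45 = 10
Sxy = Σxy − (Σx)(Σy)/n = 157.8 − 134.1 = 23.7
b = Sxy/Sxx = 23.7/10 = 2.37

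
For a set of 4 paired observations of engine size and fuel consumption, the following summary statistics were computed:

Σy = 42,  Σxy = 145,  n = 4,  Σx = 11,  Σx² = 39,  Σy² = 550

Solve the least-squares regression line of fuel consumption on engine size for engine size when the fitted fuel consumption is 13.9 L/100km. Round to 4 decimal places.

Sxx = Σx² − (Σx)²/n = 39 − 30.25 = 8.75
Sxy = Σxy − (Σx)(Σy)/n = 145 − 115.5 = 29.5
b = Sxy/Sxx = 29.5/8.75 = 3.371429
a = ȳ − b·x̄ = 10.5 − 3.371429·2.75 = 1.228571
Set a + b·x = 13.9: x = (13.9 − 1.228571) / 3.371429 = 3.758475

3.7585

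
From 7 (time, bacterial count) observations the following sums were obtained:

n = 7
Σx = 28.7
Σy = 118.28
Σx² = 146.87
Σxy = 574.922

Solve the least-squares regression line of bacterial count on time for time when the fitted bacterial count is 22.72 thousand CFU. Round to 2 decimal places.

5.99

Sxx = Σx² − (Σx)²/n = 146.87 − 117.67 = 29.2
Sxy = Σxy − (Σx)(Σy)/n = 574.922 − 484.948 = 89.974
b = Sxy/Sxx = 89.974/29.2 = 3.081301
a = ȳ − b·x̄ = 16.897143 − 3.081301·4.1 = 4.263807
Set a + b·x = 22.72: x = (22.72 − 4.263807) / 3.081301 = 5.989740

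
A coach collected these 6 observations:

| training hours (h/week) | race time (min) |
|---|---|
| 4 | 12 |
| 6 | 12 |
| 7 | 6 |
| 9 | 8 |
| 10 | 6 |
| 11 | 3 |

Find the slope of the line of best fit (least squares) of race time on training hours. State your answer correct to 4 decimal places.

n = 6, Σx = 47, Σy = 47, Σxy = 327, Σx² = 403
Sxx = Σx² − (Σx)²/n = 403 − 368.166667 = 34.833333
Sxy = Σxy − (Σx)(Σy)/n = 327 − 368.166667 = -41.166667
b = Sxy/Sxx = -41.166667/34.833333 = -1.181818

-1.1818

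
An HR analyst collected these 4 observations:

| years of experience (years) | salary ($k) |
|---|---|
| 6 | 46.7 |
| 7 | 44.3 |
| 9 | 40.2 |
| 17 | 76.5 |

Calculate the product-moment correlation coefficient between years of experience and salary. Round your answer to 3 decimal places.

0.915

n = 4, Σx = 39, Σy = 207.7, Σxy = 2252.6, Σx² = 455, Σy² = 11611.67
Sxx = Σx² − (Σx)²/n = 455 − 380.25 = 74.75
Sxy = Σxy − (Σx)(Σy)/n = 2252.6 − 2025.075 = 227.525
Syy = Σy² − (Σy)²/n = 11611.67 − 10784.8225 = 826.8475
r = Sxy/√(Sxx·Syy) = 227.525/√(61806.850625) = 227.525/248.609836 = 0.915189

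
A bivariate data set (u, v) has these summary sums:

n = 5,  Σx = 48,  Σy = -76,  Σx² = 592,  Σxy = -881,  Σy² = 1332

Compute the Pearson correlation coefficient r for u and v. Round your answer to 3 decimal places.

Sxx = Σx² − (Σx)²/n = 592 − 460.8 = 131.2
Sxy = Σxy − (Σx)(Σy)/n = -881 − (-729.6) = -151.4
Syy = Σy² − (Σy)²/n = 1332 − 1155.2 = 176.8
r = Sxy/√(Sxx·Syy) = -151.4/√(23196.16) = -151.4/152.302856 = -0.994072

-0.994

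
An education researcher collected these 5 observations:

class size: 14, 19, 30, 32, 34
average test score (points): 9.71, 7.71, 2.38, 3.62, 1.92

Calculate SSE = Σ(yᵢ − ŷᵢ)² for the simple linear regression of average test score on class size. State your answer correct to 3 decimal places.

2.039

n = 5, Σx = 129, Σy = 25.34, Σxy = 534.95, Σx² = 3637, Σy² = 176.1834
Sxx = Σx² − (Σx)²/n = 3637 − 3328.2 = 308.8
Sxy = Σxy − (Σx)(Σy)/n = 534.95 − 653.772 = -118.822
Syy = Σy² − (Σy)²/n = 176.1834 − 128.42312 = 47.76028
b = Sxy/Sxx = -118.822/308.8 = -0.384786
SSE = Syy − b·Sxy = 47.76028 − (-0.384786)·(-118.822) = 2.039206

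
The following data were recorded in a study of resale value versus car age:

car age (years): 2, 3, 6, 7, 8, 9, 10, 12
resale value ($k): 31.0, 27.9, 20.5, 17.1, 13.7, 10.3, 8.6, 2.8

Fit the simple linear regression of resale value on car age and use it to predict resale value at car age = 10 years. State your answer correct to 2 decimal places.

8.33

n = 8, Σx = 57, Σy = 131.9, Σxy = 710.3, Σx² = 487
Sxx = Σx² − (Σx)²/n = 487 − 406.125 = 80.875
Sxy = Σxy − (Σx)(Σy)/n = 710.3 − 939.7875 = -229.4875
b = Sxy/Sxx = -229.4875/80.875 = -2.837558
a = ȳ − b·x̄ = 16.4875 − (-2.837558)·7.125 = 36.705100
ŷ(10) = a + b·10 = 36.705100 + (-2.837558)·10 = 8.329521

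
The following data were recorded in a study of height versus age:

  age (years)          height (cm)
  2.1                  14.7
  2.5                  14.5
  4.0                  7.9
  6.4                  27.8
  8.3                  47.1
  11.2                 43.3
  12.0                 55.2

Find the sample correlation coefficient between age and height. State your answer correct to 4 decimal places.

0.9290

n = 7, Σx = 46.5, Σy = 210.5, Σxy = 1814.93, Σx² = 405.95, Σy² = 8401.93
Sxx = Σx² − (Σx)²/n = 405.95 − 308.892857 = 97.057143
Sxy = Σxy − (Σx)(Σy)/n = 1814.93 − 1398.321429 = 416.608571
Syy = Σy² − (Σy)²/n = 8401.93 − 6330.035714 = 2071.894286
r = Sxy/√(Sxx·Syy) = 416.608571/√(201092.139673) = 416.608571/448.432982 = 0.929032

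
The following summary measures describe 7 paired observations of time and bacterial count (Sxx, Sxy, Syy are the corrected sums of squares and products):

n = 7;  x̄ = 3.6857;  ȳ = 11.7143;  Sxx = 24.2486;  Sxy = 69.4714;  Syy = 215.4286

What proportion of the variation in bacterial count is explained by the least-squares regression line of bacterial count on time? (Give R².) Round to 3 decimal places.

R² = Sxy²/(Sxx·Syy) = (69.4714)²/(24.2486·215.4286) = 0.923894

0.924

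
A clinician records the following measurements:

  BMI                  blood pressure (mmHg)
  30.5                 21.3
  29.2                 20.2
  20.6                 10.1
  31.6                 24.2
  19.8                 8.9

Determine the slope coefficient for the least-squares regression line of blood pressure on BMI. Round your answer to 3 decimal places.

n = 5, Σx = 131.7, Σy = 84.7, Σxy = 2388.49, Σx² = 3597.85
Sxx = Σx² − (Σx)²/n = 3597.85 − 3468.978 = 128.872
Sxy = Σxy − (Σx)(Σy)/n = 2388.49 − 2230.998 = 157.492
b = Sxy/Sxx = 157.492/128.872 = 1.222081

1.222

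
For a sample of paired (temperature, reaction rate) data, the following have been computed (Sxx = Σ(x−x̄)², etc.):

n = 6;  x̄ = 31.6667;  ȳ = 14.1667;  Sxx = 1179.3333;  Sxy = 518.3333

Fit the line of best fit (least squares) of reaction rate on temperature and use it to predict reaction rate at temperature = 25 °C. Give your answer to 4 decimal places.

11.2366

b = Sxy/Sxx = 518.3333/1179.3333 = 0.439514
a = ȳ − b·x̄ = 14.1667 − 0.439514·31.6667 = 0.248747
ŷ(25) = a + b·25 = 0.248747 + 0.439514·25 = 11.236593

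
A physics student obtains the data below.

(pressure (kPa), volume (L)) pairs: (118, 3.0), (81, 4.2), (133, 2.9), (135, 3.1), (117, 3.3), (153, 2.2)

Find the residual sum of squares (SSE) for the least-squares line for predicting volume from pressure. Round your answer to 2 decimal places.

0.17

n = 6, Σx = 737, Σy = 18.7, Σxy = 2221.1, Σx² = 93497, Σy² = 60.39
Sxx = Σx² − (Σx)²/n = 93497 − 90528.166667 = 2968.833333
Sxy = Σxy − (Σx)(Σy)/n = 2221.1 − 2296.983333 = -75.883333
Syy = Σy² − (Σy)²/n = 60.39 − 58.281667 = 2.108333
b = Sxy/Sxx = -75.883333/2968.833333 = -0.025560
SSE = Syy − b·Sxy = 2.108333 − (-0.025560)·(-75.883333) = 0.168757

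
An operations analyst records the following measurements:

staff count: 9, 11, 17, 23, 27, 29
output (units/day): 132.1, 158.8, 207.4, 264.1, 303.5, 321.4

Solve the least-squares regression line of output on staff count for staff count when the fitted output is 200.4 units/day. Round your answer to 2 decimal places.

16.02

n = 6, Σx = 116, Σy = 1387.3, Σxy = 30050.9, Σx² = 2590
Sxx = Σx² − (Σx)²/n = 2590 − 2242.666667 = 347.333333
Sxy = Σxy − (Σx)(Σy)/n = 30050.9 − 26821.133333 = 3229.766667
b = Sxy/Sxx = 3229.766667/347.333333 = 9.298752
a = ȳ − b·x̄ = 231.216667 − 9.298752·19.333333 = 51.440787
Set a + b·x = 200.4: x = (200.4 − 51.440787) / 9.298752 = 16.019269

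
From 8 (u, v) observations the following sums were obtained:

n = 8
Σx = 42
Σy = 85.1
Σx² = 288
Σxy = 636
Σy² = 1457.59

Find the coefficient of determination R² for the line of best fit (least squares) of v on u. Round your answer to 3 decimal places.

0.960

Sxx = Σx² − (Σx)²/n = 288 − 220.5 = 67.5
Sxy = Σxy − (Σx)(Σy)/n = 636 − 446.775 = 189.225
Syy = Σy² − (Σy)²/n = 1457.59 − 905.25125 = 552.33875
R² = Sxy²/(Sxx·Syy) = (189.225)²/(67.5·552.33875) = 0.960390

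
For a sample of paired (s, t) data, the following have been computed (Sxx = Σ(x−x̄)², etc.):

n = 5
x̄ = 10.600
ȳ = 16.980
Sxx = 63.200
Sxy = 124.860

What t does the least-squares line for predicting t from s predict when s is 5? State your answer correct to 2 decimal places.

b = Sxy/Sxx = 124.86/63.2 = 1.975633
a = ȳ − b·x̄ = 16.98 − 1.975633·10.6 = -3.961709
ŷ(5) = a + b·5 = -3.961709 + 1.975633·5 = 5.916456

5.92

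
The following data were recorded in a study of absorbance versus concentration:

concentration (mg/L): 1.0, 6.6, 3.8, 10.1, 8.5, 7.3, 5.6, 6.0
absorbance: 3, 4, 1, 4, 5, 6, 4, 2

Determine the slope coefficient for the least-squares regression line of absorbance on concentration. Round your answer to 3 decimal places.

n = 8, Σx = 48.9, Σy = 29, Σxy = 194.3, Σx² = 353.91
Sxx = Σx² − (Σx)²/n = 353.91 − 298.90125 = 55.00875
Sxy = Σxy − (Σx)(Σy)/n = 194.3 − 177.2625 = 17.0375
b = Sxy/Sxx = 17.0375/55.00875 = 0.309723

0.310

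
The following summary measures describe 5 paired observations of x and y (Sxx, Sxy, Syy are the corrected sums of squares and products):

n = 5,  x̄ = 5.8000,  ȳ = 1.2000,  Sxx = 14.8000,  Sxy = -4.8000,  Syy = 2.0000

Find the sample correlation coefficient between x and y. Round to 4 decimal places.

-0.8823

r = Sxy/√(Sxx·Syy) = -4.8/√(29.6) = -4.8/5.440588 = -0.882258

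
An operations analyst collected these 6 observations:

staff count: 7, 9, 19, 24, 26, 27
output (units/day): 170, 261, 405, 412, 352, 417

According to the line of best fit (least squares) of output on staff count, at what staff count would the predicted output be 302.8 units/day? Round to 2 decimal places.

15.39

n = 6, Σx = 112, Σy = 2017, Σxy = 41533, Σx² = 2472
Sxx = Σx² − (Σx)²/n = 2472 − 2090.666667 = 381.333333
Sxy = Σxy − (Σx)(Σy)/n = 41533 − 37650.666667 = 3882.333333
b = Sxy/Sxx = 3882.333333/381.333333 = 10.180944
a = ȳ − b·x̄ = 336.166667 − 10.180944·18.666667 = 146.122378
Set a + b·x = 302.8: x = (302.8 − 146.122378) / 10.180944 = 15.389302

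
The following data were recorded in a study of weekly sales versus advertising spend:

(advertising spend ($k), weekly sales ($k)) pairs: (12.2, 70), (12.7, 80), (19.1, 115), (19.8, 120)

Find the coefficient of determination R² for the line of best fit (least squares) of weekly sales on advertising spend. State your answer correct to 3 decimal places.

n = 4, Σx = 63.8, Σy = 385, Σxy = 6442.5, Σx² = 1066.98, Σy² = 38925
Sxx = Σx² − (Σx)²/n = 1066.98 − 1017.61 = 49.37
Sxy = Σxy − (Σx)(Σy)/n = 6442.5 − 6140.75 = 301.75
Syy = Σy² − (Σy)²/n = 38925 − 37056.25 = 1868.75
R² = Sxy²/(Sxx·Syy) = (301.75)²/(49.37·1868.75) = 0.986916

0.987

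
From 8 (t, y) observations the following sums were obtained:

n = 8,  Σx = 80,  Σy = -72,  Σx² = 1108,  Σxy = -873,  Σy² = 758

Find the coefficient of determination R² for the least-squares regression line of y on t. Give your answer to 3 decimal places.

Sxx = Σx² − (Σx)²/n = 1108 − 800 = 308
Sxy = Σxy − (Σx)(Σy)/n = -873 − (-720) = -153
Syy = Σy² − (Σy)²/n = 758 − 648 = 110
R² = Sxy²/(Sxx·Syy) = (-153)²/(308·110) = 0.690939

0.691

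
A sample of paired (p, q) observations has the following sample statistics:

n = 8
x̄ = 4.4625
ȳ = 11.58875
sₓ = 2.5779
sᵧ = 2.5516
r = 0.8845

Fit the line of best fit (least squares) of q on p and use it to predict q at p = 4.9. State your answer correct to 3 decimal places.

b = r · sᵧ/sₓ = 0.8845 · 2.5516/2.5779 = 0.875476
a = ȳ − b·x̄ = 11.58875 − 0.875476·4.4625 = 7.681937
ŷ(4.9) = a + b·4.9 = 7.681937 + 0.875476·4.9 = 11.971771

11.972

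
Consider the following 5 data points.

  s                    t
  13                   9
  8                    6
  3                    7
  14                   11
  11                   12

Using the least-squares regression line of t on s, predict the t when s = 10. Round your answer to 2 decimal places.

9.08

n = 5, Σx = 49, Σy = 45, Σxy = 472, Σx² = 559
Sxx = Σx² − (Σx)²/n = 559 − 480.2 = 78.8
Sxy = Σxy − (Σx)(Σy)/n = 472 − 441 = 31
b = Sxy/Sxx = 31/78.8 = 0.393401
a = ȳ − b·x̄ = 9 − 0.393401·9.8 = 5.144670
ŷ(10) = a + b·10 = 5.144670 + 0.393401·10 = 9.078680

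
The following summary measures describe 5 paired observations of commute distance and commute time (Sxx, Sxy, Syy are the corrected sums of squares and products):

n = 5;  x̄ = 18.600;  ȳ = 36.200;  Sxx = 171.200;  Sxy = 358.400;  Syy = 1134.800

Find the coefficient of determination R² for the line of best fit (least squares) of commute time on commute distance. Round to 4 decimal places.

0.6612

R² = Sxy²/(Sxx·Syy) = (358.4)²/(171.2·1134.8) = 0.661170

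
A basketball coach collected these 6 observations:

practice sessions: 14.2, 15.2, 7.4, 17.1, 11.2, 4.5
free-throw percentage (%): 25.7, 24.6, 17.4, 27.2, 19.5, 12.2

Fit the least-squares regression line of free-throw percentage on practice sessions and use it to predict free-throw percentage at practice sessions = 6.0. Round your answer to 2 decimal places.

n = 6, Σx = 69.6, Σy = 126.6, Σxy = 1606.04, Σx² = 925.54
Sxx = Σx² − (Σx)²/n = 925.54 − 807.36 = 118.18
Sxy = Σxy − (Σx)(Σy)/n = 1606.04 − 1468.56 = 137.48
b = Sxy/Sxx = 137.48/118.18 = 1.163310
a = ȳ − b·x̄ = 21.1 − 1.163310·11.6 = 7.605602
ŷ(6.0) = a + b·6.0 = 7.605602 + 1.163310·6 = 14.585463

14.59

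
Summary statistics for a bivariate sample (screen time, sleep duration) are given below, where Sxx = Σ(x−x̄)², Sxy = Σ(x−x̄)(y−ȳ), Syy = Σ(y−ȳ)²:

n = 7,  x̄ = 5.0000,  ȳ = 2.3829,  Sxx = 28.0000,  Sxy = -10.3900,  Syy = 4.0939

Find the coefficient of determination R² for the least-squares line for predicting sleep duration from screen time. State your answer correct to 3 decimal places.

0.942

R² = Sxy²/(Sxx·Syy) = (-10.39)²/(28·4.0939) = 0.941750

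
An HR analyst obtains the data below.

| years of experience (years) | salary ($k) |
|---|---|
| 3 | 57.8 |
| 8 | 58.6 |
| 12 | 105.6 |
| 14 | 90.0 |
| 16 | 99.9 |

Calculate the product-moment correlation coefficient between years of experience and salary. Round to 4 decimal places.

n = 5, Σx = 53, Σy = 411.9, Σxy = 4767.8, Σx² = 669, Σy² = 36006.17
Sxx = Σx² − (Σx)²/n = 669 − 561.8 = 107.2
Sxy = Σxy − (Σx)(Σy)/n = 4767.8 − 4366.14 = 401.66
Syy = Σy² − (Σy)²/n = 36006.17 − 33932.322 = 2073.848
r = Sxy/√(Sxx·Syy) = 401.66/√(222316.5056) = 401.66/471.504513 = 0.851869

0.8519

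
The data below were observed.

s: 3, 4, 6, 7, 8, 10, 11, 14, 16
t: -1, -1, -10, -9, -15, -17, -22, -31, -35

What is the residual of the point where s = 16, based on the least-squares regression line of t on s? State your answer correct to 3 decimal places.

0.342

n = 9, Σx = 79, Σy = -141, Σxy = -1656, Σx² = 847
Sxx = Σx² − (Σx)²/n = 847 − 693.444444 = 153.555556
Sxy = Σxy − (Σx)(Σy)/n = -1656 − (-1237.666667) = -418.333333
b = Sxy/Sxx = -418.333333/153.555556 = -2.724313
a = ȳ − b·x̄ = -15.666667 − (-2.724313)·8.777778 = 8.246744
ŷ(16) = 8.246744 + (-2.724313)·16 = -35.342258
residual = y − ŷ = -35 − (-35.342258) = 0.342258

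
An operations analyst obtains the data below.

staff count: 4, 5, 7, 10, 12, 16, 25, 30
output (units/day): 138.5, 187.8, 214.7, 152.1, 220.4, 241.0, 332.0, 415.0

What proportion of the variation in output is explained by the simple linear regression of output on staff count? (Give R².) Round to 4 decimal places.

n = 8, Σx = 109, Σy = 1901.5, Σxy = 31767.7, Σx² = 2115, Σy² = 512787.75
Sxx = Σx² − (Σx)²/n = 2115 − 1485.125 = 629.875
Sxy = Σxy − (Σx)(Σy)/n = 31767.7 − 25907.9375 = 5859.7625
Syy = Σy² − (Σy)²/n = 512787.75 − 451962.78125 = 60824.96875
R² = Sxy²/(Sxx·Syy) = (5859.7625)²/(629.875·60824.96875) = 0.896239

0.8962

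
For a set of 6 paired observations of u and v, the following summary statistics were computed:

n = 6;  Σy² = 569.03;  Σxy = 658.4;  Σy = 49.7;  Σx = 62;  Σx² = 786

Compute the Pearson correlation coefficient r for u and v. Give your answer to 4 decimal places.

Sxx = Σx² − (Σx)²/n = 786 − 640.666667 = 145.333333
Sxy = Σxy − (Σx)(Σy)/n = 658.4 − 513.566667 = 144.833333
Syy = Σy² − (Σy)²/n = 569.03 − 411.681667 = 157.348333
r = Sxy/√(Sxx·Syy) = 144.833333/√(22867.957778) = 144.833333/151.221552 = 0.957756

0.9578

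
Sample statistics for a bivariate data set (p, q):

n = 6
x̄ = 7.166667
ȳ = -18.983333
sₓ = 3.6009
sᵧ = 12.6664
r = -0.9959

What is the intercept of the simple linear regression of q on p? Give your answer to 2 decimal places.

6.12

b = r · sᵧ/sₓ = -0.9959 · 12.6664/3.6009 = -3.503143
a = ȳ − b·x̄ = -18.983333 − (-3.503143)·7.166667 = 6.122527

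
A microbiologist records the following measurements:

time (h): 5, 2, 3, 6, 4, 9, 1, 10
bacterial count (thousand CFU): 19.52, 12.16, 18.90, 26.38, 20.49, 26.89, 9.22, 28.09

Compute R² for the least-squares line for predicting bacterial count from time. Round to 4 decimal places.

n = 8, Σx = 40, Σy = 161.65, Σxy = 950.99, Σx² = 272, Σy² = 3598.9791
Sxx = Σx² − (Σx)²/n = 272 − 200 = 72
Sxy = Σxy − (Σx)(Σy)/n = 950.99 − 808.25 = 142.74
Syy = Σy² − (Σy)²/n = 3598.9791 − 3266.340312 = 332.638787
R² = Sxy²/(Sxx·Syy) = (142.74)²/(72·332.638787) = 0.850719

0.8507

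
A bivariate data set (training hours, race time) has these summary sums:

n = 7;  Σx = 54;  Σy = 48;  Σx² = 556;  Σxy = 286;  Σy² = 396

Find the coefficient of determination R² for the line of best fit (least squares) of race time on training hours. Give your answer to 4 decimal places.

Sxx = Σx² − (Σx)²/n = 556 − 416.571429 = 139.428571
Sxy = Σxy − (Σx)(Σy)/n = 286 − 370.285714 = -84.285714
Syy = Σy² − (Σy)²/n = 396 − 329.142857 = 66.857143
R² = Sxy²/(Sxx·Syy) = (-84.285714)²/(139.428571·66.857143) = 0.762094

0.7621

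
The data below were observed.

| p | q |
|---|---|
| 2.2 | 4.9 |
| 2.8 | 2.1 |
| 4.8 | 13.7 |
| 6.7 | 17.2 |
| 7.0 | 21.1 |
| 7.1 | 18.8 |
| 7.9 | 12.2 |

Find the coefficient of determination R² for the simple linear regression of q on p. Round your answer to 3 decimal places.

n = 7, Σx = 38.5, Σy = 90, Σxy = 575.22, Σx² = 242.43, Σy² = 1459.44
Sxx = Σx² − (Σx)²/n = 242.43 − 211.75 = 30.68
Sxy = Σxy − (Σx)(Σy)/n = 575.22 − 495 = 80.22
Syy = Σy² − (Σy)²/n = 1459.44 − 1157.142857 = 302.297143
R² = Sxy²/(Sxx·Syy) = (80.22)²/(30.68·302.297143) = 0.693866

0.694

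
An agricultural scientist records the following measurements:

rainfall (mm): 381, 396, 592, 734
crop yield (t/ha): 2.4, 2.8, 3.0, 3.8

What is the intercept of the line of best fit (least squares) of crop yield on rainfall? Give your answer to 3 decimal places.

n = 4, Σx = 2103, Σy = 12, Σxy = 6588.4, Σx² = 1191197
Sxx = Σx² − (Σx)²/n = 1191197 − 1105652.25 = 85544.75
Sxy = Σxy − (Σx)(Σy)/n = 6588.4 − 6309 = 279.4
b = Sxy/Sxx = 279.4/85544.75 = 0.003266
a = ȳ − b·x̄ = 3 − 0.003266·525.75 = 1.282834

1.283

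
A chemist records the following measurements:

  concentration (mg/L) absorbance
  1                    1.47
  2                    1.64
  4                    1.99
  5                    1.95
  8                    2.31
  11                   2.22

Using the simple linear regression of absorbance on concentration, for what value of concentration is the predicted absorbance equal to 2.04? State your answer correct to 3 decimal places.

n = 6, Σx = 31, Σy = 11.58, Σxy = 65.36, Σx² = 231
Sxx = Σx² − (Σx)²/n = 231 − 160.166667 = 70.833333
Sxy = Σxy − (Σx)(Σy)/n = 65.36 − 59.83 = 5.53
b = Sxy/Sxx = 5.53/70.833333 = 0.078071
a = ȳ − b·x̄ = 1.93 − 0.078071·5.166667 = 1.526635
Set a + b·x = 2.04: x = (2.04 − 1.526635) / 0.078071 = 6.575648

6.576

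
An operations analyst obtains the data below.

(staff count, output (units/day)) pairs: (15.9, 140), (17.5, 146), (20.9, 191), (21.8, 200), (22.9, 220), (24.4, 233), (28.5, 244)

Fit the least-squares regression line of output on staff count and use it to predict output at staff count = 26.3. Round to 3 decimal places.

239.071

n = 7, Σx = 151.9, Σy = 1374, Σxy = 30810.1, Σx² = 3403.13
Sxx = Σx² − (Σx)²/n = 3403.13 − 3296.23 = 106.9
Sxy = Σxy − (Σx)(Σy)/n = 30810.1 − 29815.8 = 994.3
b = Sxy/Sxx = 994.3/106.9 = 9.301216
a = ȳ − b·x̄ = 196.285714 − 9.301216·21.7 = -5.550675
ŷ(26.3) = a + b·26.3 = -5.550675 + 9.301216·26.3 = 239.071308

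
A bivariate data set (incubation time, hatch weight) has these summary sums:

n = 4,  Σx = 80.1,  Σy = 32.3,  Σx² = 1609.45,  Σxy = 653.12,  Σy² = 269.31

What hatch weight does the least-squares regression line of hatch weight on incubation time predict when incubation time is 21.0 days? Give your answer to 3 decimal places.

Sxx = Σx² − (Σx)²/n = 1609.45 − 1604.0025 = 5.4475
Sxy = Σxy − (Σx)(Σy)/n = 653.12 − 646.8075 = 6.3125
b = Sxy/Sxx = 6.3125/5.4475 = 1.158788
a = ȳ − b·x̄ = 8.075 − 1.158788·20.025 = -15.129738
ŷ(21.0) = a + b·21.0 = -15.129738 + 1.158788·21 = 9.204819

9.205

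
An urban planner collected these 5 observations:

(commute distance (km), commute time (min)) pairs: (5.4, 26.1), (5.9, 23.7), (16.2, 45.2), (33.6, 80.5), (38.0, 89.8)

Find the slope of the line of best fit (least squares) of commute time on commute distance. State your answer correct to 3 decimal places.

2.002

n = 5, Σx = 99.1, Σy = 265.3, Σxy = 7130.21, Σx² = 2899.37
Sxx = Σx² − (Σx)²/n = 2899.37 − 1964.162 = 935.208
Sxy = Σxy − (Σx)(Σy)/n = 7130.21 − 5258.246 = 1871.964
b = Sxy/Sxx = 1871.964/935.208 = 2.001655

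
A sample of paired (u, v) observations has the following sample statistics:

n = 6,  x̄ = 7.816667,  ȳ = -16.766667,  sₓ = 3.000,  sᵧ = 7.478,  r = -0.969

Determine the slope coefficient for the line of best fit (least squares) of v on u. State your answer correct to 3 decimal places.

-2.415

b = r · sᵧ/sₓ = -0.969 · 7.478/3 = -2.415394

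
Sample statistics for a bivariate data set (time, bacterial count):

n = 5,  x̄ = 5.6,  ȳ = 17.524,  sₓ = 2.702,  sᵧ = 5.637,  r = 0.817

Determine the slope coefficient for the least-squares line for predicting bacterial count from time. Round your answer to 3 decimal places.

b = r · sᵧ/sₓ = 0.817 · 5.637/2.702 = 1.704452

1.704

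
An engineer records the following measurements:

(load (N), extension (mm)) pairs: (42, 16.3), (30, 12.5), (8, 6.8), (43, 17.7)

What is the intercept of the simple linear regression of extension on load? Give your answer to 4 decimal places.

4.1890

n = 4, Σx = 123, Σy = 53.3, Σxy = 1875.1, Σx² = 4577
Sxx = Σx² − (Σx)²/n = 4577 − 3782.25 = 794.75
Sxy = Σxy − (Σx)(Σy)/n = 1875.1 − 1638.975 = 236.125
b = Sxy/Sxx = 236.125/794.75 = 0.297106
a = ȳ − b·x̄ = 13.325 − 0.297106·30.75 = 4.188990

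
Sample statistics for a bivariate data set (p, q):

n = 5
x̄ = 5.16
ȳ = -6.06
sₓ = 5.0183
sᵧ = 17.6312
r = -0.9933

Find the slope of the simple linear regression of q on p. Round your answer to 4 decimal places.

-3.4898

b = r · sᵧ/sₓ = -0.9933 · 17.6312/5.0183 = -3.489841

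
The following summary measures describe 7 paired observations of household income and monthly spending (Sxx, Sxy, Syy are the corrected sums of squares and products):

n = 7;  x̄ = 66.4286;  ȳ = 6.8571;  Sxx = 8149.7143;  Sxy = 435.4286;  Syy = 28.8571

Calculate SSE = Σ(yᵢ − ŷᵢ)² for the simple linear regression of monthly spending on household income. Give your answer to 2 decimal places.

5.59

b = Sxy/Sxx = 435.4286/8149.7143 = 0.053429
SSE = Syy − b·Sxy = 28.8571 − 0.053429·435.4286 = 5.592718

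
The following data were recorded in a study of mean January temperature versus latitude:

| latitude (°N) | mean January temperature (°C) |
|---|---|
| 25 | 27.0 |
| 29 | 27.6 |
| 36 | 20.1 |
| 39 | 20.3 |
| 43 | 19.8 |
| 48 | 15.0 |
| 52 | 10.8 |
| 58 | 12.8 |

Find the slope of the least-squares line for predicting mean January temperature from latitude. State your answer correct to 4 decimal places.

-0.5178

n = 8, Σx = 330, Σy = 153.4, Σxy = 5866.1, Σx² = 14504
Sxx = Σx² − (Σx)²/n = 14504 − 13612.5 = 891.5
Sxy = Σxy − (Σx)(Σy)/n = 5866.1 − 6327.75 = -461.65
b = Sxy/Sxx = -461.65/891.5 = -0.517835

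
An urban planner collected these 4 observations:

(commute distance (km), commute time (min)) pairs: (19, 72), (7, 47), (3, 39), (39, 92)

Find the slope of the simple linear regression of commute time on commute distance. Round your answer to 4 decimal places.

n = 4, Σx = 68, Σy = 250, Σxy = 5402, Σx² = 1940
Sxx = Σx² − (Σx)²/n = 1940 − 1156 = 784
Sxy = Σxy − (Σx)(Σy)/n = 5402 − 4250 = 1152
b = Sxy/Sxx = 1152/784 = 1.469388

1.4694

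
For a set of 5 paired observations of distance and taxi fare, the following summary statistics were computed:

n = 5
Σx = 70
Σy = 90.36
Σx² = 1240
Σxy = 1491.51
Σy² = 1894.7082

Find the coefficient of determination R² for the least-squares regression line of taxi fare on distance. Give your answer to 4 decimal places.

Sxx = Σx² − (Σx)²/n = 1240 − 980 = 260
Sxy = Σxy − (Σx)(Σy)/n = 1491.51 − 1265.04 = 226.47
Syy = Σy² − (Σy)²/n = 1894.7082 − 1632.98592 = 261.72228
R² = Sxy²/(Sxx·Syy) = (226.47)²/(260·261.72228) = 0.753715

0.7537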